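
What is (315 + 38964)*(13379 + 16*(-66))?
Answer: 484035117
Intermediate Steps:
(315 + 38964)*(13379 + 16*(-66)) = 39279*(13379 - 1056) = 39279*12323 = 484035117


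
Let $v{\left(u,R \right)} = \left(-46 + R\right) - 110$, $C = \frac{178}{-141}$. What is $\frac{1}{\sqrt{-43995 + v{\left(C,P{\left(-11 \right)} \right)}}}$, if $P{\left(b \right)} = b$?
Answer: $- \frac{i \sqrt{44162}}{44162} \approx - 0.0047586 i$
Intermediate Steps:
$C = - \frac{178}{141}$ ($C = 178 \left(- \frac{1}{141}\right) = - \frac{178}{141} \approx -1.2624$)
$v{\left(u,R \right)} = -156 + R$ ($v{\left(u,R \right)} = \left(-46 + R\right) - 110 = -156 + R$)
$\frac{1}{\sqrt{-43995 + v{\left(C,P{\left(-11 \right)} \right)}}} = \frac{1}{\sqrt{-43995 - 167}} = \frac{1}{\sqrt{-44162}} = \frac{1}{i \sqrt{44162}} = - \frac{i \sqrt{44162}}{44162}$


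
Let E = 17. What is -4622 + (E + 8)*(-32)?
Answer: -5422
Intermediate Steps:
-4622 + (E + 8)*(-32) = -4622 + (17 + 8)*(-32) = -4622 + 25*(-32) = -4622 - 800 = -5422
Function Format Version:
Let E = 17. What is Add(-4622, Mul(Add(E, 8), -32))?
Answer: -5422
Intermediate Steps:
Add(-4622, Mul(Add(E, 8), -32)) = Add(-4622, Mul(Add(17, 8), -32)) = Add(-4622, Mul(25, -32)) = Add(-4622, -800) = -5422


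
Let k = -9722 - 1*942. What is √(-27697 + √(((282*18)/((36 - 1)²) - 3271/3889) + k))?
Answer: √(-513150440452825 + 136115*I*√197513867023779)/136115 ≈ 0.3102 + 166.42*I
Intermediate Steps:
k = -10664 (k = -9722 - 942 = -10664)
√(-27697 + √(((282*18)/((36 - 1)²) - 3271/3889) + k)) = √(-27697 + √(((282*18)/((36 - 1)²) - 3271/3889) - 10664)) = √(-27697 + √((5076/(35²) - 3271*1/3889) - 10664)) = √(-27697 + √((5076/1225 - 3271/3889) - 10664)) = √(-27697 + √(15733589/4764025 - 10664)) = √(-27697 + √(-50787829011/4764025)) = √(-27697 + I*√197513867023779/136115)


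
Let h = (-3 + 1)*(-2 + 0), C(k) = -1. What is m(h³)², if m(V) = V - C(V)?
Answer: 4225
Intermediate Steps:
h = 4 (h = -2*(-2) = 4)
m(V) = 1 + V (m(V) = V - 1*(-1) = V + 1 = 1 + V)
m(h³)² = (1 + 4³)² = (1 + 64)² = 65² = 4225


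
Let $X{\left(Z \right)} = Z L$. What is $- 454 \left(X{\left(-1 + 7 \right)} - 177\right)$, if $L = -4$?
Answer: $91254$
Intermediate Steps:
$X{\left(Z \right)} = - 4 Z$ ($X{\left(Z \right)} = Z \left(-4\right) = - 4 Z$)
$- 454 \left(X{\left(-1 + 7 \right)} - 177\right) = - 454 \left(- 4 \left(-1 + 7\right) - 177\right) = - 454 \left(\left(-4\right) 6 - 177\right) = - 454 \left(-24 - 177\right) = \left(-454\right) \left(-201\right) = 91254$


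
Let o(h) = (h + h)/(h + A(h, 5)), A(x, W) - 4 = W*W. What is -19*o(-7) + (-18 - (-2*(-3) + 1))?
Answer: -142/11 ≈ -12.909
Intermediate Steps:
A(x, W) = 4 + W² (A(x, W) = 4 + W*W = 4 + W²)
o(h) = 2*h/(29 + h) (o(h) = (h + h)/(h + (4 + 5²)) = (2*h)/(h + (4 + 25)) = (2*h)/(h + 29) = (2*h)/(29 + h) = 2*h/(29 + h))
-19*o(-7) + (-18 - (-2*(-3) + 1)) = -38*(-7)/(29 - 7) + (-18 - (-2*(-3) + 1)) = -38*(-7)/22 + (-18 - (6 + 1)) = -38*(-7)/22 + (-18 - 1*7) = -19*(-7/11) + (-18 - 7) = 133/11 - 25 = -142/11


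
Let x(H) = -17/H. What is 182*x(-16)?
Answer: 1547/8 ≈ 193.38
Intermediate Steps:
182*x(-16) = 182*(-17/(-16)) = 182*(-17*(-1/16)) = 182*(17/16) = 1547/8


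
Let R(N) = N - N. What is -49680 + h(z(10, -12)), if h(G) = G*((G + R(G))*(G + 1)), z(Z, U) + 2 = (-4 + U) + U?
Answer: -75780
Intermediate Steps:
z(Z, U) = -6 + 2*U (z(Z, U) = -2 + ((-4 + U) + U) = -2 + (-4 + 2*U) = -6 + 2*U)
R(N) = 0
h(G) = G**2*(1 + G) (h(G) = G*((G + 0)*(G + 1)) = G*(G*(1 + G)) = G**2*(1 + G))
-49680 + h(z(10, -12)) = -49680 + (-6 + 2*(-12))**2*(1 + (-6 + 2*(-12))) = -49680 + (-6 - 24)**2*(1 + (-6 - 24)) = -49680 + (-30)**2*(1 - 30) = -49680 + 900*(-29) = -49680 - 26100 = -75780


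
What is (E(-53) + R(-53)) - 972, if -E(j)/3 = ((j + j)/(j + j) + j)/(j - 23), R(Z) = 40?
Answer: -17747/19 ≈ -934.05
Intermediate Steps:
E(j) = -3*(1 + j)/(-23 + j) (E(j) = -3*((j + j)/(j + j) + j)/(j - 23) = -3*((2*j)/((2*j)) + j)/(-23 + j) = -3*((2*j)*(1/(2*j)) + j)/(-23 + j) = -3*(1 + j)/(-23 + j))
(E(-53) + R(-53)) - 972 = (3*(-1 - 1*(-53))/(-23 - 53) + 40) - 972 = (3*(-1 + 53)/(-76) + 40) - 972 = (3*(-1/76)*52 + 40) - 972 = (-39/19 + 40) - 972 = 721/19 - 972 = -17747/19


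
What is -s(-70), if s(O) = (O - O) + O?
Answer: 70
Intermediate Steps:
s(O) = O (s(O) = 0 + O = O)
-s(-70) = -1*(-70) = 70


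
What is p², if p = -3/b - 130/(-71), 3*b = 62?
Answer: 55071241/19377604 ≈ 2.8420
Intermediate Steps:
b = 62/3 (b = (⅓)*62 = 62/3 ≈ 20.667)
p = 7421/4402 (p = -3/62/3 - 130/(-71) = -3*3/62 - 130*(-1/71) = -9/62 + 130/71 = 7421/4402 ≈ 1.6858)
p² = (7421/4402)² = 55071241/19377604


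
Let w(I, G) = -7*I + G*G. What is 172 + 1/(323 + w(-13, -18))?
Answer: 126937/738 ≈ 172.00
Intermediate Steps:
w(I, G) = G**2 - 7*I (w(I, G) = -7*I + G**2 = G**2 - 7*I)
172 + 1/(323 + w(-13, -18)) = 172 + 1/(323 + ((-18)**2 - 7*(-13))) = 172 + 1/(323 + (324 + 91)) = 172 + 1/(323 + 415) = 172 + 1/738 = 126937/738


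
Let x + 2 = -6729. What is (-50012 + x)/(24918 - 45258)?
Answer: 56743/20340 ≈ 2.7897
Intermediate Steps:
x = -6731 (x = -2 - 6729 = -6731)
(-50012 + x)/(24918 - 45258) = (-50012 - 6731)/(24918 - 45258) = -56743/(-20340) = -56743*(-1/20340) = 56743/20340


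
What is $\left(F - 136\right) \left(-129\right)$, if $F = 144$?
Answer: $-1032$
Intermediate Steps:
$\left(F - 136\right) \left(-129\right) = \left(144 - 136\right) \left(-129\right) = 8 \left(-129\right) = -1032$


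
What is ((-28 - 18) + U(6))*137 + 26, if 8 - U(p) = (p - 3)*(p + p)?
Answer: -10112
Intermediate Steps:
U(p) = 8 - 2*p*(-3 + p) (U(p) = 8 - (p - 3)*(p + p) = 8 - (-3 + p)*2*p = 8 - 2*p*(-3 + p))
((-28 - 18) + U(6))*137 + 26 = ((-28 - 18) + (8 - 2*6**2 + 6*6))*137 + 26 = (-46 + (8 - 2*36 + 36))*137 + 26 = (-46 + (8 - 72 + 36))*137 + 26 = (-46 - 28)*137 + 26 = -74*137 + 26 = -10138 + 26 = -10112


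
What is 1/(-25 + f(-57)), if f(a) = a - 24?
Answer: -1/106 ≈ -0.0094340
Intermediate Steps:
f(a) = -24 + a
1/(-25 + f(-57)) = 1/(-25 + (-24 - 57)) = 1/(-25 - 81) = 1/(-106) = -1/106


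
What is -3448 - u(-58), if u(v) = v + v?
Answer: -3332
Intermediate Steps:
u(v) = 2*v
-3448 - u(-58) = -3448 - 2*(-58) = -3448 - 1*(-116) = -3448 + 116 = -3332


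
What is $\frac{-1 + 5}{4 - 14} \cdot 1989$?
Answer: $- \frac{3978}{5} \approx -795.6$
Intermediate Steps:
$\frac{-1 + 5}{4 - 14} \cdot 1989 = \frac{4}{-10} \cdot 1989 = 4 \left(- \frac{1}{10}\right) 1989 = \left(- \frac{2}{5}\right) 1989 = - \frac{3978}{5}$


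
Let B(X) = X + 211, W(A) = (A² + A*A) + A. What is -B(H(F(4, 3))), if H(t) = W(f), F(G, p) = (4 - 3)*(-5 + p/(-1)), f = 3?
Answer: -232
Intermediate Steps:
W(A) = A + 2*A² (W(A) = (A² + A²) + A = 2*A² + A = A + 2*A²)
F(G, p) = -5 - p (F(G, p) = 1*(-5 + p*(-1)) = 1*(-5 - p) = -5 - p)
H(t) = 21 (H(t) = 3*(1 + 2*3) = 3*(1 + 6) = 3*7 = 21)
B(X) = 211 + X
-B(H(F(4, 3))) = -(211 + 21) = -1*232 = -232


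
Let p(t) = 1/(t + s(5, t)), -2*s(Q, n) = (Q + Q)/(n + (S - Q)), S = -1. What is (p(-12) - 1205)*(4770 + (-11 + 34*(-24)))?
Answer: -1002598439/211 ≈ -4.7516e+6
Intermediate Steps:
s(Q, n) = -Q/(-1 + n - Q) (s(Q, n) = -(Q + Q)/(2*(n + (-1 - Q))) = -2*Q/(2*(-1 + n - Q)) = -Q/(-1 + n - Q))
p(t) = 1/(t + 5/(6 - t)) (p(t) = 1/(t + 5/(1 + 5 - t)) = 1/(t + 5/(6 - t)))
(p(-12) - 1205)*(4770 + (-11 + 34*(-24))) = ((-6 - 12)/(-5 - 12*(-6 - 12)) - 1205)*(4770 + (-11 + 34*(-24))) = (-18/(-5 - 12*(-18)) - 1205)*(4770 + (-11 - 816)) = (-18/(-5 + 216) - 1205)*(4770 - 827) = (-18/211 - 1205)*3943 = -254273/211*3943 = -1002598439/211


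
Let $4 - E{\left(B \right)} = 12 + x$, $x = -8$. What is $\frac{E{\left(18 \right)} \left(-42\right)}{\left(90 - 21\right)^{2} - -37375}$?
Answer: $0$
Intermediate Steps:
$E{\left(B \right)} = 0$ ($E{\left(B \right)} = 4 - \left(12 - 8\right) = 4 - 4 = 0$)
$\frac{E{\left(18 \right)} \left(-42\right)}{\left(90 - 21\right)^{2} - -37375} = \frac{0 \left(-42\right)}{\left(90 - 21\right)^{2} - -37375} = \frac{0}{69^{2} + 37375} = \frac{0}{4761 + 37375} = \frac{0}{42136} = 0 \cdot \frac{1}{42136} = 0$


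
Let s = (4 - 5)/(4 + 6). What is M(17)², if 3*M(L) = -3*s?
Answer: 1/100 ≈ 0.010000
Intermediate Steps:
s = -⅒ (s = -1/10 = -1*⅒ = -⅒ ≈ -0.10000)
M(L) = ⅒ (M(L) = (-3*(-⅒))/3 = (⅓)*(3/10) = ⅒)
M(17)² = (⅒)² = 1/100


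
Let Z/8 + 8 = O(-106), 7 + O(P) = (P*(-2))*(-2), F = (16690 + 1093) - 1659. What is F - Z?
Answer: 19636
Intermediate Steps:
F = 16124 (F = 17783 - 1659 = 16124)
O(P) = -7 + 4*P (O(P) = -7 + (P*(-2))*(-2) = -7 - 2*P*(-2) = -7 + 4*P)
Z = -3512 (Z = -64 + 8*(-7 + 4*(-106)) = -64 + 8*(-7 - 424) = -64 + 8*(-431) = -64 - 3448 = -3512)
F - Z = 16124 - 1*(-3512) = 16124 + 3512 = 19636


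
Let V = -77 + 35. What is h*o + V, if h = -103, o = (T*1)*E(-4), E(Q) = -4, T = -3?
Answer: -1278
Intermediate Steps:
V = -42
o = 12 (o = -3*1*(-4) = -3*(-4) = 12)
h*o + V = -103*12 - 42 = -1236 - 42 = -1278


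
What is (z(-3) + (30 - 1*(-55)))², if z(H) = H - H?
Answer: 7225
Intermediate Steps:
z(H) = 0
(z(-3) + (30 - 1*(-55)))² = (0 + (30 - 1*(-55)))² = (0 + (30 + 55))² = (0 + 85)² = 85² = 7225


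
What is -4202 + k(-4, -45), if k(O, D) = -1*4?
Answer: -4206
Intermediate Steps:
k(O, D) = -4
-4202 + k(-4, -45) = -4202 - 4 = -4206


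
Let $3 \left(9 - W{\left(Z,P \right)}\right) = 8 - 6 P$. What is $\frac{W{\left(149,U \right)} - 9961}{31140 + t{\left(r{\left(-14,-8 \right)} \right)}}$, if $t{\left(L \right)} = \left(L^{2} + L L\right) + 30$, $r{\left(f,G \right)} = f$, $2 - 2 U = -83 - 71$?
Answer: $- \frac{14698}{47343} \approx -0.31046$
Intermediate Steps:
$U = 78$ ($U = 1 - \frac{-83 - 71}{2} = 1 - -77 = 1 + 77 = 78$)
$t{\left(L \right)} = 30 + 2 L^{2}$ ($t{\left(L \right)} = \left(L^{2} + L^{2}\right) + 30 = 2 L^{2} + 30 = 30 + 2 L^{2}$)
$W{\left(Z,P \right)} = \frac{19}{3} + 2 P$ ($W{\left(Z,P \right)} = 9 - \frac{8 - 6 P}{3} = 9 + \left(- \frac{8}{3} + 2 P\right) = \frac{19}{3} + 2 P$)
$\frac{W{\left(149,U \right)} - 9961}{31140 + t{\left(r{\left(-14,-8 \right)} \right)}} = \frac{\left(\frac{19}{3} + 2 \cdot 78\right) - 9961}{31140 + \left(30 + 2 \left(-14\right)^{2}\right)} = \frac{\left(\frac{19}{3} + 156\right) - 9961}{31140 + \left(30 + 2 \cdot 196\right)} = \frac{\frac{487}{3} - 9961}{31140 + \left(30 + 392\right)} = - \frac{29396}{3 \left(31140 + 422\right)} = - \frac{29396}{3 \cdot 31562} = \left(- \frac{29396}{3}\right) \frac{1}{31562} = - \frac{14698}{47343}$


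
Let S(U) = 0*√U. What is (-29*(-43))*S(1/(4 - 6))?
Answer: 0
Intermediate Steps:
S(U) = 0
(-29*(-43))*S(1/(4 - 6)) = -29*(-43)*0 = 1247*0 = 0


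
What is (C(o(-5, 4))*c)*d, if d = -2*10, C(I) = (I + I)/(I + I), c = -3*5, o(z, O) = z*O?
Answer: 300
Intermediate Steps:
o(z, O) = O*z
c = -15
C(I) = 1 (C(I) = (2*I)/((2*I)) = (2*I)*(1/(2*I)) = 1)
d = -20
(C(o(-5, 4))*c)*d = (1*(-15))*(-20) = -15*(-20) = 300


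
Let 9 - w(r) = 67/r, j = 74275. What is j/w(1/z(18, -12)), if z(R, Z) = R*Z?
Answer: 74275/14481 ≈ 5.1291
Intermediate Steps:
w(r) = 9 - 67/r
j/w(1/z(18, -12)) = 74275/(9 - 67*18*(-12)) = 74275/(9 - 67/(1/(-216))) = 74275/(9 - 67/(-1/216)) = 74275/(9 - 67*(-216)) = 74275/(9 + 14472) = 74275/14481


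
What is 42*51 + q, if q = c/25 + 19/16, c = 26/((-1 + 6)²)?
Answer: 21432291/10000 ≈ 2143.2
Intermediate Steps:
c = 26/25 (c = 26/(5²) = 26/25 ≈ 1.0400)
q = 12291/10000 (q = (26/25)/25 + 19/16 = (26/25)*(1/25) + 19*(1/16) = 26/625 + 19/16 = 12291/10000 ≈ 1.2291)
42*51 + q = 42*51 + 12291/10000 = 2142 + 12291/10000 = 21432291/10000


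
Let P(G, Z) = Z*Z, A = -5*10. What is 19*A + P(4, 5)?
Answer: -925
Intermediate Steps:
A = -50
P(G, Z) = Z²
19*A + P(4, 5) = 19*(-50) + 5² = -950 + 25 = -925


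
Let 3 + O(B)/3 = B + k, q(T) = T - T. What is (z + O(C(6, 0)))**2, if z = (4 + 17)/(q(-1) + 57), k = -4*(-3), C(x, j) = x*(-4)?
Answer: 719104/361 ≈ 1992.0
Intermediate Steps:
C(x, j) = -4*x
q(T) = 0
k = 12
O(B) = 27 + 3*B (O(B) = -9 + 3*(B + 12) = -9 + 3*(12 + B) = -9 + (36 + 3*B) = 27 + 3*B)
z = 7/19 (z = (4 + 17)/(0 + 57) = 21/57 = 21*(1/57) = 7/19 ≈ 0.36842)
(z + O(C(6, 0)))**2 = (7/19 + (27 + 3*(-4*6)))**2 = (7/19 + (27 + 3*(-24)))**2 = (7/19 + (27 - 72))**2 = (7/19 - 45)**2 = (-848/19)**2 = 719104/361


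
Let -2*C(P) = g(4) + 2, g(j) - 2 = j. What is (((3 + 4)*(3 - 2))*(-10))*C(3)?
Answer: 280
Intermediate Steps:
g(j) = 2 + j
C(P) = -4 (C(P) = -((2 + 4) + 2)/2 = -(6 + 2)/2 = -½*8 = -4)
(((3 + 4)*(3 - 2))*(-10))*C(3) = (((3 + 4)*(3 - 2))*(-10))*(-4) = ((7*1)*(-10))*(-4) = (7*(-10))*(-4) = -70*(-4) = 280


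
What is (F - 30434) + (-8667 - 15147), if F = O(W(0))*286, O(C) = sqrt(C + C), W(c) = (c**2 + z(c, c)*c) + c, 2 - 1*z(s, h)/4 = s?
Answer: -54248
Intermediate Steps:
z(s, h) = 8 - 4*s
W(c) = c + c**2 + c*(8 - 4*c) (W(c) = (c**2 + (8 - 4*c)*c) + c = (c**2 + c*(8 - 4*c)) + c = c + c**2 + c*(8 - 4*c))
O(C) = sqrt(2)*sqrt(C) (O(C) = sqrt(2*C) = sqrt(2)*sqrt(C))
F = 0 (F = (sqrt(2)*sqrt(3*0*(3 - 1*0)))*286 = (sqrt(2)*sqrt(3*0*(3 + 0)))*286 = (sqrt(2)*sqrt(3*0*3))*286 = (sqrt(2)*sqrt(0))*286 = (sqrt(2)*0)*286 = 0*286 = 0)
(F - 30434) + (-8667 - 15147) = (0 - 30434) + (-8667 - 15147) = -30434 - 23814 = -54248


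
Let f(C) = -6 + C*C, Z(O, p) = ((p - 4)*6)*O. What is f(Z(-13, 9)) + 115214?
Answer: 267308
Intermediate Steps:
Z(O, p) = O*(-24 + 6*p) (Z(O, p) = ((-4 + p)*6)*O = (-24 + 6*p)*O = O*(-24 + 6*p))
f(C) = -6 + C**2
f(Z(-13, 9)) + 115214 = (-6 + (6*(-13)*(-4 + 9))**2) + 115214 = (-6 + (6*(-13)*5)**2) + 115214 = (-6 + (-390)**2) + 115214 = (-6 + 152100) + 115214 = 152094 + 115214 = 267308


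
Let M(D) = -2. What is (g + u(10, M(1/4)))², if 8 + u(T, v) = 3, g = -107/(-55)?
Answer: 28224/3025 ≈ 9.3302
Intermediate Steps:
g = 107/55 (g = -107*(-1/55) = 107/55 ≈ 1.9455)
u(T, v) = -5 (u(T, v) = -8 + 3 = -5)
(g + u(10, M(1/4)))² = (107/55 - 5)² = (-168/55)² = 28224/3025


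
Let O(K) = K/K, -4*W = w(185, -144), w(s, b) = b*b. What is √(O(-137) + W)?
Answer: I*√5183 ≈ 71.993*I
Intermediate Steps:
w(s, b) = b²
W = -5184 (W = -¼*(-144)² = -¼*20736 = -5184)
O(K) = 1
√(O(-137) + W) = √(1 - 5184) = √(-5183) = I*√5183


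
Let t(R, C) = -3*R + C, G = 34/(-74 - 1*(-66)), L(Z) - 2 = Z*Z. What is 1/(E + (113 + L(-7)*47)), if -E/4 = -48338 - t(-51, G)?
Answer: 1/196457 ≈ 5.0902e-6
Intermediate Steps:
L(Z) = 2 + Z² (L(Z) = 2 + Z*Z = 2 + Z²)
G = -17/4 (G = 34/(-74 + 66) = 34/(-8) = 34*(-⅛) = -17/4 ≈ -4.2500)
t(R, C) = C - 3*R
E = 193947 (E = -4*(-48338 - (-17/4 - 3*(-51))) = -4*(-48338 - (-17/4 + 153)) = -4*(-48338 - 1*595/4) = -4*(-48338 - 595/4) = -4*(-193947/4) = 193947)
1/(E + (113 + L(-7)*47)) = 1/(193947 + (113 + (2 + (-7)²)*47)) = 1/(193947 + (113 + (2 + 49)*47)) = 1/(193947 + (113 + 51*47)) = 1/(193947 + (113 + 2397)) = 1/(193947 + 2510) = 1/196457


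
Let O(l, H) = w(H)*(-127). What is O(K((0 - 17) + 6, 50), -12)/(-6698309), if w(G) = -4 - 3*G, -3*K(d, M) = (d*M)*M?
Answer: 4064/6698309 ≈ 0.00060672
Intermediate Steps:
K(d, M) = -d*M²/3 (K(d, M) = -d*M*M/3 = -M*d*M/3 = -d*M²/3)
O(l, H) = 508 + 381*H (O(l, H) = (-4 - 3*H)*(-127) = 508 + 381*H)
O(K((0 - 17) + 6, 50), -12)/(-6698309) = (508 + 381*(-12))/(-6698309) = (508 - 4572)*(-1/6698309) = -4064*(-1/6698309) = 4064/6698309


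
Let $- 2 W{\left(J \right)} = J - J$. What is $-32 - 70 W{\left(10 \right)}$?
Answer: $-32$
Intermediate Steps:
$W{\left(J \right)} = 0$ ($W{\left(J \right)} = - \frac{J - J}{2} = \left(- \frac{1}{2}\right) 0 = 0$)
$-32 - 70 W{\left(10 \right)} = -32 - 0 = -32 + 0 = -32$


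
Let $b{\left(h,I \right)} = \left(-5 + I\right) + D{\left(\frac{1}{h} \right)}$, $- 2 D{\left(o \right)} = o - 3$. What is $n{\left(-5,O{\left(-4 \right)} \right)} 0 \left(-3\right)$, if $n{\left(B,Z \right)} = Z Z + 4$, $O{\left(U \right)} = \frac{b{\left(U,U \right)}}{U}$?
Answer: $0$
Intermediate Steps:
$D{\left(o \right)} = \frac{3}{2} - \frac{o}{2}$ ($D{\left(o \right)} = - \frac{o - 3}{2} = - \frac{-3 + o}{2} = \frac{3}{2} - \frac{o}{2}$)
$b{\left(h,I \right)} = - \frac{7}{2} + I - \frac{1}{2 h}$ ($b{\left(h,I \right)} = \left(-5 + I\right) + \left(\frac{3}{2} - \frac{1}{2 h}\right) = - \frac{7}{2} + I - \frac{1}{2 h}$)
$O{\left(U \right)} = \frac{- \frac{7}{2} + U - \frac{1}{2 U}}{U}$
$n{\left(B,Z \right)} = 4 + Z^{2}$ ($n{\left(B,Z \right)} = Z^{2} + 4 = 4 + Z^{2}$)
$n{\left(-5,O{\left(-4 \right)} \right)} 0 \left(-3\right) = \left(4 + \left(1 - \frac{7}{2 \left(-4\right)} - \frac{1}{2 \cdot 16}\right)^{2}\right) 0 \left(-3\right) = \left(4 + \left(1 - - \frac{7}{8} - \frac{1}{32}\right)^{2}\right) 0 \left(-3\right) = \left(4 + \left(1 + \frac{7}{8} - \frac{1}{32}\right)^{2}\right) 0 \left(-3\right) = \left(4 + \left(\frac{59}{32}\right)^{2}\right) 0 \left(-3\right) = \left(4 + \frac{3481}{1024}\right) 0 \left(-3\right) = \frac{7577}{1024} \cdot 0 \left(-3\right) = 0 \left(-3\right) = 0$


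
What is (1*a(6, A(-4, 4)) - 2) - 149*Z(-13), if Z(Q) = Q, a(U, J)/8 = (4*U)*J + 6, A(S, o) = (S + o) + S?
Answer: 1215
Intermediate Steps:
A(S, o) = o + 2*S
a(U, J) = 48 + 32*J*U (a(U, J) = 8*((4*U)*J + 6) = 8*(4*J*U + 6) = 8*(6 + 4*J*U) = 48 + 32*J*U)
(1*a(6, A(-4, 4)) - 2) - 149*Z(-13) = (1*(48 + 32*(4 + 2*(-4))*6) - 2) - 149*(-13) = (1*(48 + 32*(4 - 8)*6) - 2) + 1937 = (1*(48 + 32*(-4)*6) - 2) + 1937 = (1*(48 - 768) - 2) + 1937 = (1*(-720) - 2) + 1937 = (-720 - 2) + 1937 = -722 + 1937 = 1215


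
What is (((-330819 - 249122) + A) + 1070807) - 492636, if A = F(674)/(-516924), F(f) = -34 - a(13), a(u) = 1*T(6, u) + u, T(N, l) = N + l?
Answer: -152492569/86154 ≈ -1770.0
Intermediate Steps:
a(u) = 6 + 2*u (a(u) = 1*(6 + u) + u = (6 + u) + u = 6 + 2*u)
F(f) = -66 (F(f) = -34 - (6 + 2*13) = -34 - (6 + 26) = -34 - 1*32 = -34 - 32 = -66)
A = 11/86154 (A = -66/(-516924) = -66*(-1/516924) = 11/86154 ≈ 0.00012768)
(((-330819 - 249122) + A) + 1070807) - 492636 = (((-330819 - 249122) + 11/86154) + 1070807) - 492636 = ((-579941 + 11/86154) + 1070807) - 492636 = (-49964236903/86154 + 1070807) - 492636 = 42290069375/86154 - 492636 = -152492569/86154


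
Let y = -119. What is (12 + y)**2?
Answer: 11449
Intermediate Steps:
(12 + y)**2 = (12 - 119)**2 = (-107)**2 = 11449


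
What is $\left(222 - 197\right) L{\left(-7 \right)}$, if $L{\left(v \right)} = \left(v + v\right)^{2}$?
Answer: $4900$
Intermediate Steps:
$L{\left(v \right)} = 4 v^{2}$ ($L{\left(v \right)} = \left(2 v\right)^{2} = 4 v^{2}$)
$\left(222 - 197\right) L{\left(-7 \right)} = \left(222 - 197\right) 4 \left(-7\right)^{2} = \left(222 - 197\right) 4 \cdot 49 = \left(222 - 197\right) 196 = 25 \cdot 196 = 4900$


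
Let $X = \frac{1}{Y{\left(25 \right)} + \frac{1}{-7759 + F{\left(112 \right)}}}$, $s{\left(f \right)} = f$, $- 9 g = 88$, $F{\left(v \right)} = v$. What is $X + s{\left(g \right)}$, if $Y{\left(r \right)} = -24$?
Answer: $- \frac{16219375}{1651761} \approx -9.8194$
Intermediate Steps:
$g = - \frac{88}{9}$ ($g = \left(- \frac{1}{9}\right) 88 = - \frac{88}{9} \approx -9.7778$)
$X = - \frac{7647}{183529}$ ($X = \frac{1}{-24 + \frac{1}{-7759 + 112}} = \frac{1}{-24 + \frac{1}{-7647}} = \frac{1}{-24 - \frac{1}{7647}} = \frac{1}{- \frac{183529}{7647}} = - \frac{7647}{183529} \approx -0.041666$)
$X + s{\left(g \right)} = - \frac{7647}{183529} - \frac{88}{9} = - \frac{16219375}{1651761}$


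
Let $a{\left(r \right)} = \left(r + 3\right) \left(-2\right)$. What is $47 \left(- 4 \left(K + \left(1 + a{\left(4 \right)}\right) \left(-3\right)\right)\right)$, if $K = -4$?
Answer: $-6580$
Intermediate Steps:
$a{\left(r \right)} = -6 - 2 r$ ($a{\left(r \right)} = \left(3 + r\right) \left(-2\right) = -6 - 2 r$)
$47 \left(- 4 \left(K + \left(1 + a{\left(4 \right)}\right) \left(-3\right)\right)\right) = 47 \left(- 4 \left(-4 + \left(1 - 14\right) \left(-3\right)\right)\right) = 47 \left(- 4 \left(-4 - -39\right)\right) = 47 \left(- 4 \left(-4 + 39\right)\right) = 47 \left(\left(-4\right) 35\right) = 47 \left(-140\right) = -6580$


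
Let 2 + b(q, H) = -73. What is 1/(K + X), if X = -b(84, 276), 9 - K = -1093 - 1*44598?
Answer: 1/45775 ≈ 2.1846e-5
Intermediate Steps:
b(q, H) = -75 (b(q, H) = -2 - 73 = -75)
K = 45700 (K = 9 - (-1093 - 1*44598) = 9 - (-1093 - 44598) = 9 - 1*(-45691) = 9 + 45691 = 45700)
X = 75 (X = -1*(-75) = 75)
1/(K + X) = 1/(45700 + 75) = 1/45775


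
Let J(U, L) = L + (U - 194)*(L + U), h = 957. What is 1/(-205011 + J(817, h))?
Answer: 1/901148 ≈ 1.1097e-6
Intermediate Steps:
J(U, L) = L + (-194 + U)*(L + U)
1/(-205011 + J(817, h)) = 1/(-205011 + (817² - 194*817 - 193*957 + 957*817)) = 1/(-205011 + (667489 - 158498 - 184701 + 781869)) = 1/(-205011 + 1106159) = 1/901148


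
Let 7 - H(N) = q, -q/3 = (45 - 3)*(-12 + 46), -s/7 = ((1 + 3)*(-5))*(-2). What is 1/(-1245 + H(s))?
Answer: 1/3046 ≈ 0.00032830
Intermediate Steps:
s = -280 (s = -7*(1 + 3)*(-5)*(-2) = -7*4*(-5)*(-2) = -(-140)*(-2) = -7*40 = -280)
q = -4284 (q = -3*(45 - 3)*(-12 + 46) = -126*34 = -3*1428 = -4284)
H(N) = 4291 (H(N) = 7 - 1*(-4284) = 7 + 4284 = 4291)
1/(-1245 + H(s)) = 1/(-1245 + 4291) = 1/3046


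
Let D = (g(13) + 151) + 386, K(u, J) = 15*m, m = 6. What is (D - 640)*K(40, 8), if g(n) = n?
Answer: -8100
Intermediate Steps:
K(u, J) = 90 (K(u, J) = 15*6 = 90)
D = 550 (D = (13 + 151) + 386 = 164 + 386 = 550)
(D - 640)*K(40, 8) = (550 - 640)*90 = -90*90 = -8100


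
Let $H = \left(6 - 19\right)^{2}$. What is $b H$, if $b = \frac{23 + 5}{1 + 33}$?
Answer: $\frac{2366}{17} \approx 139.18$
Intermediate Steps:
$b = \frac{14}{17}$ ($b = \frac{28}{34} = 28 \cdot \frac{1}{34} = \frac{14}{17} \approx 0.82353$)
$H = 169$ ($H = \left(-13\right)^{2} = 169$)
$b H = \frac{14}{17} \cdot 169 = \frac{2366}{17}$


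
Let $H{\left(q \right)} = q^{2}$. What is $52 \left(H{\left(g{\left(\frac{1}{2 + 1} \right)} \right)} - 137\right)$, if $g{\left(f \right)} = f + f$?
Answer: $- \frac{63908}{9} \approx -7100.9$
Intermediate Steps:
$g{\left(f \right)} = 2 f$
$52 \left(H{\left(g{\left(\frac{1}{2 + 1} \right)} \right)} - 137\right) = 52 \left(\left(\frac{2}{2 + 1}\right)^{2} - 137\right) = 52 \left(\left(\frac{2}{3}\right)^{2} - 137\right) = 52 \left(\frac{4}{9} - 137\right) = 52 \left(- \frac{1229}{9}\right) = - \frac{63908}{9}$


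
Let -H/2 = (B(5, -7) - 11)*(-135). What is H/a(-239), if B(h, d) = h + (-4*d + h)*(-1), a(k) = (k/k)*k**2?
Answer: -10530/57121 ≈ -0.18435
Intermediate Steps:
a(k) = k**2 (a(k) = 1*k**2 = k**2)
B(h, d) = 4*d (B(h, d) = h + (h - 4*d)*(-1) = h + (-h + 4*d) = 4*d)
H = -10530 (H = -2*(4*(-7) - 11)*(-135) = -2*(-28 - 11)*(-135) = -(-78)*(-135) = -2*5265 = -10530)
H/a(-239) = -10530/((-239)**2) = -10530/57121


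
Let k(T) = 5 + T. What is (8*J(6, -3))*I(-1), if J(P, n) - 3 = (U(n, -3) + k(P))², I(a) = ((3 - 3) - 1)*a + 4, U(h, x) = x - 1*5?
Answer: 480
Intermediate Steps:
U(h, x) = -5 + x (U(h, x) = x - 5 = -5 + x)
I(a) = 4 - a (I(a) = (0 - 1)*a + 4 = -a + 4 = 4 - a)
J(P, n) = 3 + (-3 + P)² (J(P, n) = 3 + ((-5 - 3) + (5 + P))² = 3 + (-8 + (5 + P))² = 3 + (-3 + P)²)
(8*J(6, -3))*I(-1) = (8*(3 + (-3 + 6)²))*(4 - 1*(-1)) = (8*(3 + 3²))*(4 + 1) = (8*(3 + 9))*5 = (8*12)*5 = 96*5 = 480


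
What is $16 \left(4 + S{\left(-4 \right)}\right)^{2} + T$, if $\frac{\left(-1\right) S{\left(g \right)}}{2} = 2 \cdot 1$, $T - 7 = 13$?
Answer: $20$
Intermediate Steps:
$T = 20$ ($T = 7 + 13 = 20$)
$S{\left(g \right)} = -4$ ($S{\left(g \right)} = - 2 \cdot 2 \cdot 1 = \left(-2\right) 2 = -4$)
$16 \left(4 + S{\left(-4 \right)}\right)^{2} + T = 16 \left(4 - 4\right)^{2} + 20 = 16 \cdot 0^{2} + 20 = 16 \cdot 0 + 20 = 0 + 20 = 20$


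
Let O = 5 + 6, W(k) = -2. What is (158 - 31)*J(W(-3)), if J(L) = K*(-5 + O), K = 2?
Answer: 1524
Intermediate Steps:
O = 11
J(L) = 12 (J(L) = 2*(-5 + 11) = 2*6 = 12)
(158 - 31)*J(W(-3)) = (158 - 31)*12 = 127*12 = 1524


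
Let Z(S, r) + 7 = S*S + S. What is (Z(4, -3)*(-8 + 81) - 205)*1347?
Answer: 1002168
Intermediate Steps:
Z(S, r) = -7 + S + S² (Z(S, r) = -7 + (S*S + S) = -7 + (S² + S) = -7 + (S + S²) = -7 + S + S²)
(Z(4, -3)*(-8 + 81) - 205)*1347 = ((-7 + 4 + 4²)*(-8 + 81) - 205)*1347 = ((-7 + 4 + 16)*73 - 205)*1347 = (13*73 - 205)*1347 = (949 - 205)*1347 = 744*1347 = 1002168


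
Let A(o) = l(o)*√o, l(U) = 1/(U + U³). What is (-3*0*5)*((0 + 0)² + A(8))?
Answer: 0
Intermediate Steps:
A(o) = √o/(o + o³)
(-3*0*5)*((0 + 0)² + A(8)) = (-3*0*5)*((0 + 0)² + 1/(√8*(1 + 8²))) = (0*5)*(0² + (√2/4)/(1 + 64)) = 0*(0 + (√2/4)/65) = 0*(0 + (√2/4)*(1/65)) = 0*(0 + √2/260) = 0*(√2/260) = 0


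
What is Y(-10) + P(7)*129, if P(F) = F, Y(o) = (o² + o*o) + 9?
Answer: 1112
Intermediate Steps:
Y(o) = 9 + 2*o² (Y(o) = (o² + o²) + 9 = 2*o² + 9 = 9 + 2*o²)
Y(-10) + P(7)*129 = (9 + 2*(-10)²) + 7*129 = (9 + 2*100) + 903 = (9 + 200) + 903 = 209 + 903 = 1112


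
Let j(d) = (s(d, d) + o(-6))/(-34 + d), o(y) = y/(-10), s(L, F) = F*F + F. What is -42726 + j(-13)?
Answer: -10041393/235 ≈ -42729.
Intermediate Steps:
s(L, F) = F + F² (s(L, F) = F² + F = F + F²)
o(y) = -y/10 (o(y) = y*(-⅒) = -y/10)
j(d) = (⅗ + d*(1 + d))/(-34 + d) (j(d) = (d*(1 + d) - ⅒*(-6))/(-34 + d) = (d*(1 + d) + ⅗)/(-34 + d) = (⅗ + d*(1 + d))/(-34 + d))
-42726 + j(-13) = -42726 + (⅗ - 13*(1 - 13))/(-34 - 13) = -42726 + (⅗ - 13*(-12))/(-47) = -42726 - (⅗ + 156)/47 = -42726 - 1/47*783/5 = -42726 - 783/235 = -10041393/235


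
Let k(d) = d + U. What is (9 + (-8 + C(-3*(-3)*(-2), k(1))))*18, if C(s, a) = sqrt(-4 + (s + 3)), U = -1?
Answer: 18 + 18*I*sqrt(19) ≈ 18.0 + 78.46*I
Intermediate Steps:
k(d) = -1 + d (k(d) = d - 1 = -1 + d)
C(s, a) = sqrt(-1 + s) (C(s, a) = sqrt(-4 + (3 + s)) = sqrt(-1 + s))
(9 + (-8 + C(-3*(-3)*(-2), k(1))))*18 = (9 + (-8 + sqrt(-1 - 3*(-3)*(-2))))*18 = (9 + (-8 + sqrt(-1 + 9*(-2))))*18 = (9 + (-8 + sqrt(-1 - 18)))*18 = (9 + (-8 + sqrt(-19)))*18 = (9 + (-8 + I*sqrt(19)))*18 = (1 + I*sqrt(19))*18 = 18 + 18*I*sqrt(19)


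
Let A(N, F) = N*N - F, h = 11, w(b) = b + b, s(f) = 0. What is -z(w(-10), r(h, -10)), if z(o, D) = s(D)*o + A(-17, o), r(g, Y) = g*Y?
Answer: -309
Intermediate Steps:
w(b) = 2*b
r(g, Y) = Y*g
A(N, F) = N**2 - F
z(o, D) = 289 - o (z(o, D) = 0*o + ((-17)**2 - o) = 0 + (289 - o) = 289 - o)
-z(w(-10), r(h, -10)) = -(289 - 2*(-10)) = -(289 - 1*(-20)) = -(289 + 20) = -1*309 = -309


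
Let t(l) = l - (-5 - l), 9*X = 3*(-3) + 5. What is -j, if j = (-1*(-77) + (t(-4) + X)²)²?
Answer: -51811204/6561 ≈ -7896.8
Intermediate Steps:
X = -4/9 (X = (3*(-3) + 5)/9 = (-9 + 5)/9 = (⅑)*(-4) = -4/9 ≈ -0.44444)
t(l) = 5 + 2*l (t(l) = l + (5 + l) = 5 + 2*l)
j = 51811204/6561 (j = (-1*(-77) + ((5 + 2*(-4)) - 4/9)²)² = (77 + ((5 - 8) - 4/9)²)² = (77 + (-3 - 4/9)²)² = (77 + (-31/9)²)² = (77 + 961/81)² = (7198/81)² = 51811204/6561 ≈ 7896.8)
-j = -1*51811204/6561 = -51811204/6561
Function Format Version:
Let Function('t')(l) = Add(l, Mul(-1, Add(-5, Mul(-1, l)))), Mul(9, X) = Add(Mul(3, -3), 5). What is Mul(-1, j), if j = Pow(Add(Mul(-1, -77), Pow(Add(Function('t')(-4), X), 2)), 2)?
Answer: Rational(-51811204, 6561) ≈ -7896.8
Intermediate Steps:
X = Rational(-4, 9) (X = Mul(Rational(1, 9), Add(Mul(3, -3), 5)) = Mul(Rational(1, 9), Add(-9, 5)) = Mul(Rational(1, 9), -4) = Rational(-4, 9) ≈ -0.44444)
Function('t')(l) = Add(5, Mul(2, l)) (Function('t')(l) = Add(l, Add(5, l)) = Add(5, Mul(2, l)))
j = Rational(51811204, 6561) (j = Pow(Add(Mul(-1, -77), Pow(Add(Add(5, Mul(2, -4)), Rational(-4, 9)), 2)), 2) = Pow(Add(77, Pow(Add(Add(5, -8), Rational(-4, 9)), 2)), 2) = Pow(Add(77, Pow(Add(-3, Rational(-4, 9)), 2)), 2) = Pow(Add(77, Pow(Rational(-31, 9), 2)), 2) = Pow(Add(77, Rational(961, 81)), 2) = Pow(Rational(7198, 81), 2) = Rational(51811204, 6561) ≈ 7896.8)
Mul(-1, j) = Mul(-1, Rational(51811204, 6561)) = Rational(-51811204, 6561)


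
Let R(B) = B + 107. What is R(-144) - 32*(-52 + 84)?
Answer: -1061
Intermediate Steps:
R(B) = 107 + B
R(-144) - 32*(-52 + 84) = (107 - 144) - 32*(-52 + 84) = -37 - 32*32 = -37 - 1024 = -1061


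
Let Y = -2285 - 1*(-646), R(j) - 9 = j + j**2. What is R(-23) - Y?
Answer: 2154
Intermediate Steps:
R(j) = 9 + j + j**2 (R(j) = 9 + (j + j**2) = 9 + j + j**2)
Y = -1639 (Y = -2285 + 646 = -1639)
R(-23) - Y = (9 - 23 + (-23)**2) - 1*(-1639) = (9 - 23 + 529) + 1639 = 515 + 1639 = 2154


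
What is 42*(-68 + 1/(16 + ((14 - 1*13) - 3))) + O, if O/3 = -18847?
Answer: -59394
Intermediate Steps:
O = -56541 (O = 3*(-18847) = -56541)
42*(-68 + 1/(16 + ((14 - 1*13) - 3))) + O = 42*(-68 + 1/(16 + ((14 - 1*13) - 3))) - 56541 = 42*(-68 + 1/(16 + ((14 - 13) - 3))) - 56541 = 42*(-68 + 1/(16 + (1 - 3))) - 56541 = 42*(-68 + 1/(16 - 2)) - 56541 = 42*(-68 + 1/14) - 56541 = 42*(-951/14) - 56541 = -2853 - 56541 = -59394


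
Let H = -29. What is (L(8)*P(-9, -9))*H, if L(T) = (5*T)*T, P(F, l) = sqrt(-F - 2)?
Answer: -9280*sqrt(7) ≈ -24553.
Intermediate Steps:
P(F, l) = sqrt(-2 - F)
L(T) = 5*T**2
(L(8)*P(-9, -9))*H = ((5*8**2)*sqrt(-2 - 1*(-9)))*(-29) = ((5*64)*sqrt(-2 + 9))*(-29) = (320*sqrt(7))*(-29) = -9280*sqrt(7)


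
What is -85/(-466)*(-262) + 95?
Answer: 11000/233 ≈ 47.210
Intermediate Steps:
-85/(-466)*(-262) + 95 = -85*(-1/466)*(-262) + 95 = (85/466)*(-262) + 95 = -11135/233 + 95 = 11000/233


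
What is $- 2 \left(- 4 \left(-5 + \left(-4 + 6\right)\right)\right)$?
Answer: $-24$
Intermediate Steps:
$- 2 \left(- 4 \left(-5 + \left(-4 + 6\right)\right)\right) = - 2 \left(- 4 \left(-5 + 2\right)\right) = - 2 \left(\left(-4\right) \left(-3\right)\right) = \left(-2\right) 12 = -24$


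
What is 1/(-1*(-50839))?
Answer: 1/50839 ≈ 1.9670e-5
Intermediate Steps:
1/(-1*(-50839)) = 1/50839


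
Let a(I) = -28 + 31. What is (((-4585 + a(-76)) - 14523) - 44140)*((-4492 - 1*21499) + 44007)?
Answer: -1139421920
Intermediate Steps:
a(I) = 3
(((-4585 + a(-76)) - 14523) - 44140)*((-4492 - 1*21499) + 44007) = (((-4585 + 3) - 14523) - 44140)*((-4492 - 1*21499) + 44007) = ((-4582 - 14523) - 44140)*((-4492 - 21499) + 44007) = (-19105 - 44140)*(-25991 + 44007) = -63245*18016 = -1139421920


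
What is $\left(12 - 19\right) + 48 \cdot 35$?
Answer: $1673$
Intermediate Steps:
$\left(12 - 19\right) + 48 \cdot 35 = \left(12 - 19\right) + 1680 = -7 + 1680 = 1673$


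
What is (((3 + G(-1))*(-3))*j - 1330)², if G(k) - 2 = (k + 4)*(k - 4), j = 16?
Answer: 722500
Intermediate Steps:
G(k) = 2 + (-4 + k)*(4 + k) (G(k) = 2 + (k + 4)*(k - 4) = 2 + (4 + k)*(-4 + k) = 2 + (-4 + k)*(4 + k))
(((3 + G(-1))*(-3))*j - 1330)² = (((3 + (-14 + (-1)²))*(-3))*16 - 1330)² = (((3 + (-14 + 1))*(-3))*16 - 1330)² = (((3 - 13)*(-3))*16 - 1330)² = (-10*(-3)*16 - 1330)² = (30*16 - 1330)² = (480 - 1330)² = (-850)² = 722500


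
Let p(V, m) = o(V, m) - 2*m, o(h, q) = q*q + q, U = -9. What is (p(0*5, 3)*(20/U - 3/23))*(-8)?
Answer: 7792/69 ≈ 112.93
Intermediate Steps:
o(h, q) = q + q**2 (o(h, q) = q**2 + q = q + q**2)
p(V, m) = -2*m + m*(1 + m) (p(V, m) = m*(1 + m) - 2*m = -2*m + m*(1 + m))
(p(0*5, 3)*(20/U - 3/23))*(-8) = ((3*(-1 + 3))*(20/(-9) - 3/23))*(-8) = ((3*2)*(20*(-1/9) - 3*1/23))*(-8) = (6*(-20/9 - 3/23))*(-8) = (6*(-487/207))*(-8) = -974/69*(-8) = 7792/69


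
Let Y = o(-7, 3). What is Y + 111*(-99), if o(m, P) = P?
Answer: -10986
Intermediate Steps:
Y = 3
Y + 111*(-99) = 3 + 111*(-99) = 3 - 10989 = -10986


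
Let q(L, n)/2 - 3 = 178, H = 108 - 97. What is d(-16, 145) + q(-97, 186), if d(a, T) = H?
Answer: 373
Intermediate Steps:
H = 11
d(a, T) = 11
q(L, n) = 362 (q(L, n) = 6 + 2*178 = 6 + 356 = 362)
d(-16, 145) + q(-97, 186) = 11 + 362 = 373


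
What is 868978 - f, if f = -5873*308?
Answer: 2677862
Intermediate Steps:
f = -1808884
868978 - f = 868978 - 1*(-1808884) = 868978 + 1808884 = 2677862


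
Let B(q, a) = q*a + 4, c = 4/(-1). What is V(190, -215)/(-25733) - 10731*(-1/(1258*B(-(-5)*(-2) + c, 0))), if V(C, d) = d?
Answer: 277222703/129488456 ≈ 2.1409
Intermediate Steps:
c = -4 (c = 4*(-1) = -4)
B(q, a) = 4 + a*q (B(q, a) = a*q + 4 = 4 + a*q)
V(190, -215)/(-25733) - 10731*(-1/(1258*B(-(-5)*(-2) + c, 0))) = -215/(-25733) - 10731*(-1/(1258*(4 + 0*(-(-5)*(-2) - 4)))) = -215*(-1/25733) - 10731*(-1/(1258*(4 + 0*(-5*2 - 4)))) = 215/25733 - 10731*(-1/(1258*(4 + 0*(-10 - 4)))) = 215/25733 - 10731*(-1/(1258*(4 + 0*(-14)))) = 215/25733 - 10731*(-1/(1258*(4 + 0))) = 215/25733 - 10731/((37*4)*(-34)) = 215/25733 - 10731/(148*(-34)) = 215/25733 - 10731/(-5032) = 215/25733 - 10731*(-1/5032) = 215/25733 + 10731/5032 = 277222703/129488456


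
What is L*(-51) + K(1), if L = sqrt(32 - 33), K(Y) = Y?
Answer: 1 - 51*I ≈ 1.0 - 51.0*I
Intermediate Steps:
L = I (L = sqrt(-1) = I ≈ 1.0*I)
L*(-51) + K(1) = I*(-51) + 1 = -51*I + 1 = 1 - 51*I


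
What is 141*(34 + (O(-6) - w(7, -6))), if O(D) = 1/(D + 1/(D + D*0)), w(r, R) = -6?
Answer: 207834/37 ≈ 5617.1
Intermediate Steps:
O(D) = 1/(D + 1/D) (O(D) = 1/(D + 1/(D + 0)) = 1/(D + 1/D))
141*(34 + (O(-6) - w(7, -6))) = 141*(34 + (-6/(1 + (-6)²) - 1*(-6))) = 141*(34 + (-6/(1 + 36) + 6)) = 141*(34 + (-6/37 + 6)) = 141*(34 + 216/37) = 141*(1474/37) = 207834/37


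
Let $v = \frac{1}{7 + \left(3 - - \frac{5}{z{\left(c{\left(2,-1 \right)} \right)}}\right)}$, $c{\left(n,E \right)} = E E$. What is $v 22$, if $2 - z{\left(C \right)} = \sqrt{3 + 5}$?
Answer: $\frac{132}{35} + \frac{44 \sqrt{2}}{35} \approx 5.5493$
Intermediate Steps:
$c{\left(n,E \right)} = E^{2}$
$z{\left(C \right)} = 2 - 2 \sqrt{2}$ ($z{\left(C \right)} = 2 - \sqrt{3 + 5} = 2 - \sqrt{8} = 2 - 2 \sqrt{2}$)
$v = \frac{1}{10 + \frac{5}{2 - 2 \sqrt{2}}}$ ($v = \frac{1}{7 + \left(3 - - \frac{5}{2 - 2 \sqrt{2}}\right)} = \frac{1}{7 + \left(3 + \frac{5}{2 - 2 \sqrt{2}}\right)} = \frac{1}{10 + \frac{5}{2 - 2 \sqrt{2}}} \approx 0.25224$)
$v 22 = \left(\frac{6}{35} + \frac{2 \sqrt{2}}{35}\right) 22 = \frac{132}{35} + \frac{44 \sqrt{2}}{35}$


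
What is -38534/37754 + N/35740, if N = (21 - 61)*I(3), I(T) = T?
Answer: -34543391/33733199 ≈ -1.0240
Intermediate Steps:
N = -120 (N = (21 - 61)*3 = -40*3 = -120)
-38534/37754 + N/35740 = -38534/37754 - 120/35740 = -38534*1/37754 - 120*1/35740 = -19267/18877 - 6/1787 = -34543391/33733199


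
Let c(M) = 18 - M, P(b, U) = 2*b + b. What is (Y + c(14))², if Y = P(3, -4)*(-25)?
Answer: 48841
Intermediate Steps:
P(b, U) = 3*b
Y = -225 (Y = (3*3)*(-25) = 9*(-25) = -225)
(Y + c(14))² = (-225 + (18 - 1*14))² = (-225 + (18 - 14))² = (-225 + 4)² = (-221)² = 48841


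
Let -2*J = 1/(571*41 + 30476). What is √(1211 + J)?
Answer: √14066049569262/107774 ≈ 34.799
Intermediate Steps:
J = -1/107774 (J = -1/(2*(571*41 + 30476)) = -1/(2*(23411 + 30476)) = -½/53887 = -½*1/53887 = -1/107774 ≈ -9.2787e-6)
√(1211 + J) = √(1211 - 1/107774) = √(130514313/107774) = √14066049569262/107774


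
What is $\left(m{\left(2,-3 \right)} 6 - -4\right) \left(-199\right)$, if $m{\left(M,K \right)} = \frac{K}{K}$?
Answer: $-1990$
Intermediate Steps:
$m{\left(M,K \right)} = 1$
$\left(m{\left(2,-3 \right)} 6 - -4\right) \left(-199\right) = \left(1 \cdot 6 - -4\right) \left(-199\right) = \left(6 + 4\right) \left(-199\right) = 10 \left(-199\right) = -1990$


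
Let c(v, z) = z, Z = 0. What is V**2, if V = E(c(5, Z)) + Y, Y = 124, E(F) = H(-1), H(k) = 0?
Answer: 15376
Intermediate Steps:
E(F) = 0
V = 124 (V = 0 + 124 = 124)
V**2 = 124**2 = 15376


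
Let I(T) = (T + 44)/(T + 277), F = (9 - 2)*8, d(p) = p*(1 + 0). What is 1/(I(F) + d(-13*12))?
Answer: -333/51848 ≈ -0.0064226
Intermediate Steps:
d(p) = p (d(p) = p*1 = p)
F = 56 (F = 7*8 = 56)
I(T) = (44 + T)/(277 + T)
1/(I(F) + d(-13*12)) = 1/((44 + 56)/(277 + 56) - 13*12) = 1/(100/333 - 156) = 1/(-51848/333) = -333/51848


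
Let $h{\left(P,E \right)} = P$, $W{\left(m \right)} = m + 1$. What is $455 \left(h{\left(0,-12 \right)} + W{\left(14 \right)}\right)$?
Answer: $6825$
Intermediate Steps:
$W{\left(m \right)} = 1 + m$
$455 \left(h{\left(0,-12 \right)} + W{\left(14 \right)}\right) = 455 \left(0 + \left(1 + 14\right)\right) = 455 \left(0 + 15\right) = 455 \cdot 15 = 6825$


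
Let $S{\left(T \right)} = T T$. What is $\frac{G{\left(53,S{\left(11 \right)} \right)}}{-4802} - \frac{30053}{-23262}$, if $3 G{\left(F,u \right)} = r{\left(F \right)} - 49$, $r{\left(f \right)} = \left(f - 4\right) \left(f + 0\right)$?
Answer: $\frac{1270993}{1139838} \approx 1.1151$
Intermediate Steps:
$S{\left(T \right)} = T^{2}$
$r{\left(f \right)} = f \left(-4 + f\right)$ ($r{\left(f \right)} = \left(-4 + f\right) f = f \left(-4 + f\right)$)
$G{\left(F,u \right)} = - \frac{49}{3} + \frac{F \left(-4 + F\right)}{3}$ ($G{\left(F,u \right)} = \frac{F \left(-4 + F\right) - 49}{3} = \frac{-49 + F \left(-4 + F\right)}{3} = - \frac{49}{3} + \frac{F \left(-4 + F\right)}{3}$)
$\frac{G{\left(53,S{\left(11 \right)} \right)}}{-4802} - \frac{30053}{-23262} = \frac{- \frac{49}{3} + \frac{1}{3} \cdot 53 \left(-4 + 53\right)}{-4802} - \frac{30053}{-23262} = \left(- \frac{49}{3} + \frac{1}{3} \cdot 53 \cdot 49\right) \left(- \frac{1}{4802}\right) - - \frac{30053}{23262} = \left(- \frac{49}{3} + \frac{2597}{3}\right) \left(- \frac{1}{4802}\right) + \frac{30053}{23262} = \frac{2548}{3} \left(- \frac{1}{4802}\right) + \frac{30053}{23262} = - \frac{26}{147} + \frac{30053}{23262} = \frac{1270993}{1139838}$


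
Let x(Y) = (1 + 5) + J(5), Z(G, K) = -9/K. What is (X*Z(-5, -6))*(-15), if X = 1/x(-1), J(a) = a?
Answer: -45/22 ≈ -2.0455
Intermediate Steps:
x(Y) = 11 (x(Y) = (1 + 5) + 5 = 6 + 5 = 11)
X = 1/11 ≈ 0.090909
(X*Z(-5, -6))*(-15) = ((-9/(-6))/11)*(-15) = ((-9*(-1/6))/11)*(-15) = ((1/11)*(3/2))*(-15) = (3/22)*(-15) = -45/22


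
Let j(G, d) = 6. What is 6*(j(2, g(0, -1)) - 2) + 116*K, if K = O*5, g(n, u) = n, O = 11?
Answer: 6404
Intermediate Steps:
K = 55 (K = 11*5 = 55)
6*(j(2, g(0, -1)) - 2) + 116*K = 6*(6 - 2) + 116*55 = 6*4 + 6380 = 24 + 6380 = 6404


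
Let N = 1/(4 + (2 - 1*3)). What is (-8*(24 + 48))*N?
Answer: -192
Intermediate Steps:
N = 1/3 (N = 1/(4 + (2 - 3)) = 1/(4 - 1) = 1/3 ≈ 0.33333)
(-8*(24 + 48))*N = -8*(24 + 48)*(1/3) = -8*72*(1/3) = -576*1/3 = -192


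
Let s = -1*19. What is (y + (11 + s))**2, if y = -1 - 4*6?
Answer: 1089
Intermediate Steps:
s = -19
y = -25 (y = -1 - 24 = -25)
(y + (11 + s))**2 = (-25 + (11 - 19))**2 = (-25 - 8)**2 = (-33)**2 = 1089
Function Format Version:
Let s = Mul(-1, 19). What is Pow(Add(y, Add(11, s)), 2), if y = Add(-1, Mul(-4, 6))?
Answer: 1089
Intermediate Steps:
s = -19
y = -25 (y = Add(-1, -24) = -25)
Pow(Add(y, Add(11, s)), 2) = Pow(Add(-25, Add(11, -19)), 2) = Pow(Add(-25, -8), 2) = Pow(-33, 2) = 1089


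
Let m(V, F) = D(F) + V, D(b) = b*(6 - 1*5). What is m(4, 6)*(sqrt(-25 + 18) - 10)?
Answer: -100 + 10*I*sqrt(7) ≈ -100.0 + 26.458*I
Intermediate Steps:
D(b) = b (D(b) = b*(6 - 5) = b*1 = b)
m(V, F) = F + V
m(4, 6)*(sqrt(-25 + 18) - 10) = (6 + 4)*(sqrt(-25 + 18) - 10) = 10*(sqrt(-7) - 10) = 10*(I*sqrt(7) - 10) = 10*(-10 + I*sqrt(7)) = -100 + 10*I*sqrt(7)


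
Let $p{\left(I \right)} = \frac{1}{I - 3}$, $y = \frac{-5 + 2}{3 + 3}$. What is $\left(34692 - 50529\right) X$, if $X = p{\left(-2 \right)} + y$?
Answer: $\frac{110859}{10} \approx 11086.0$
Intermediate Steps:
$y = - \frac{1}{2}$ ($y = - \frac{3}{6} = \left(-3\right) \frac{1}{6} = - \frac{1}{2} \approx -0.5$)
$p{\left(I \right)} = \frac{1}{-3 + I}$
$X = - \frac{7}{10}$ ($X = \frac{1}{-3 - 2} - \frac{1}{2} = \frac{1}{-5} - \frac{1}{2} = - \frac{1}{5} - \frac{1}{2} = - \frac{7}{10} \approx -0.7$)
$\left(34692 - 50529\right) X = \left(34692 - 50529\right) \left(- \frac{7}{10}\right) = \left(-15837\right) \left(- \frac{7}{10}\right) = \frac{110859}{10}$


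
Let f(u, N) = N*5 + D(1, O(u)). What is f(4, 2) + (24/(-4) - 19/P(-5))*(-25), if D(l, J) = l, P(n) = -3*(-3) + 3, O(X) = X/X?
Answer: 2407/12 ≈ 200.58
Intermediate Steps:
O(X) = 1
P(n) = 12 (P(n) = 9 + 3 = 12)
f(u, N) = 1 + 5*N (f(u, N) = N*5 + 1 = 5*N + 1 = 1 + 5*N)
f(4, 2) + (24/(-4) - 19/P(-5))*(-25) = (1 + 5*2) + (24/(-4) - 19/12)*(-25) = (1 + 10) + (24*(-¼) - 19*1/12)*(-25) = 11 + (-6 - 19/12)*(-25) = 11 - 91/12*(-25) = 11 + 2275/12 = 2407/12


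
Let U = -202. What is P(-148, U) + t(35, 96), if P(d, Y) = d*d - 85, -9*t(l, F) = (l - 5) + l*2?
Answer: 196271/9 ≈ 21808.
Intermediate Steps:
t(l, F) = 5/9 - l/3 (t(l, F) = -((l - 5) + l*2)/9 = -((-5 + l) + 2*l)/9 = -(-5 + 3*l)/9 = 5/9 - l/3)
P(d, Y) = -85 + d**2 (P(d, Y) = d**2 - 85 = -85 + d**2)
P(-148, U) + t(35, 96) = (-85 + (-148)**2) + (5/9 - 1/3*35) = (-85 + 21904) + (5/9 - 35/3) = 21819 - 100/9 = 196271/9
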